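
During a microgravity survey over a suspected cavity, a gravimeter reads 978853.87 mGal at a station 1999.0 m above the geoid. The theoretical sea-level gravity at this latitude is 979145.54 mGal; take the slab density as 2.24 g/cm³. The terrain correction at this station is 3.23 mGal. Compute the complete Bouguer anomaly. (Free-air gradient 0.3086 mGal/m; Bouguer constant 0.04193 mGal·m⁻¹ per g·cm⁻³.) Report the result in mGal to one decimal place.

140.7

Free-air correction = 0.3086 × 1999.0 = 616.89 mGal
Free-air anomaly = 978853.87 − 979145.54 + (616.89) = 325.22 mGal
Bouguer slab correction = 0.04193 × 2.24 × 1999.0 = 187.75 mGal
Simple Bouguer anomaly = 325.22 − (187.75) = 137.47 mGal
Complete Bouguer anomaly = 137.47 + 3.23 = 140.70 mGal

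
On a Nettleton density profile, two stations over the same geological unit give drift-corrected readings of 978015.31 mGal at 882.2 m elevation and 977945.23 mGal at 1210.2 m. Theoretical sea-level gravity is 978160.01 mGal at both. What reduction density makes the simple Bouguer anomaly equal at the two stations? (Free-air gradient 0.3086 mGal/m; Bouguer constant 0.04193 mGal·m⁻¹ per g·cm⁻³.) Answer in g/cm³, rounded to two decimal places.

Δg_obs = 977945.23 − 978015.31 = -70.08 mGal over Δh = 1210.2 − 882.2 = 328.0 m
Equal Bouguer anomalies ⇒ Δg_obs + (0.3086 − 0.04193ρ)·Δh = 0
0.3086 − 0.04193ρ = −Δg_obs/Δh = 0.21366
ρ = (0.3086 − 0.21366) / 0.04193 = 2.26 g/cm³

2.26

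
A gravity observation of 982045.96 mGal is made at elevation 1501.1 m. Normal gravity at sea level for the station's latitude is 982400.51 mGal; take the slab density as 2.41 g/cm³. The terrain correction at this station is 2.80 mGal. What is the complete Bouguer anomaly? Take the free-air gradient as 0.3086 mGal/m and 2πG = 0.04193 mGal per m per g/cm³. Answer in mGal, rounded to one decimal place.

Free-air correction = 0.3086 × 1501.1 = 463.24 mGal
Free-air anomaly = 982045.96 − 982400.51 + (463.24) = 108.69 mGal
Bouguer slab correction = 0.04193 × 2.41 × 1501.1 = 151.69 mGal
Simple Bouguer anomaly = 108.69 − (151.69) = -43.00 mGal
Complete Bouguer anomaly = -43.00 + 2.80 = -40.20 mGal

-40.2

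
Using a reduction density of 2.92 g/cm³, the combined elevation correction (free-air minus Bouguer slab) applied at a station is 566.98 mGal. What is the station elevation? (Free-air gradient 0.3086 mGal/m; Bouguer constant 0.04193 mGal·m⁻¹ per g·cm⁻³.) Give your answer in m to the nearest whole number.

3046

Combined gradient = 0.3086 − 0.04193 × 2.92 = 0.1861644 mGal/m
h = 566.98 / 0.1861644 = 3045.59 m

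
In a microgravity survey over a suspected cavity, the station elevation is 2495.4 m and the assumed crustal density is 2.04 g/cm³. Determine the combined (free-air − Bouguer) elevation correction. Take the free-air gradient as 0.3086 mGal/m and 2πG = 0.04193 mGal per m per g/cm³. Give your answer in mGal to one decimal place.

556.6

Combined gradient = 0.3086 − 0.04193 × 2.04 = 0.2230628 mGal/m
Combined elevation correction = 0.2230628 × 2495.4 = 556.6 mGal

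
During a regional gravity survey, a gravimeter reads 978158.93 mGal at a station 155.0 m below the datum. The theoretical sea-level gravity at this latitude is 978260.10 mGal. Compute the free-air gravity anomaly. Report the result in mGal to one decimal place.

Free-air correction = 0.3086 × -155.0 = -47.83 mGal
Free-air anomaly = 978158.93 − 978260.10 + (-47.83) = -149.00 mGal

-149.0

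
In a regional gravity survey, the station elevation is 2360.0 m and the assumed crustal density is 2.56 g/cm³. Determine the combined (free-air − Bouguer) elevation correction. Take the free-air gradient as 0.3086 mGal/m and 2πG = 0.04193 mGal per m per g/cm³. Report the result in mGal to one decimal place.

Combined gradient = 0.3086 − 0.04193 × 2.56 = 0.2012592 mGal/m
Combined elevation correction = 0.2012592 × 2360.0 = 475.0 mGal

475.0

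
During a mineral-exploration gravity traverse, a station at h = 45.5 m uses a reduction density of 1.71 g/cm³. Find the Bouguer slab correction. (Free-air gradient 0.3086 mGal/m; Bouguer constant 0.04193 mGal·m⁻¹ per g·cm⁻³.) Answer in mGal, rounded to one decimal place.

3.3

Bouguer slab correction = 0.04193 × 1.71 × 45.5 = 3.3 mGal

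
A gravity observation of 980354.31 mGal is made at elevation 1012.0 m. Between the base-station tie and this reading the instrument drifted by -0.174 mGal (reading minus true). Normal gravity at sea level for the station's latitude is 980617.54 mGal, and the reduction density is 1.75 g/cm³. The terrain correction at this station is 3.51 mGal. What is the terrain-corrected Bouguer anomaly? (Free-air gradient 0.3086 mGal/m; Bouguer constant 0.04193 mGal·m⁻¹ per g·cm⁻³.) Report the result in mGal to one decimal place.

-21.5

Drift-corrected reading = 980354.31 − (-0.174) = 980354.484 mGal
Free-air correction = 0.3086 × 1012.0 = 312.30 mGal
Free-air anomaly = 980354.484 − 980617.54 + (312.30) = 49.244 mGal
Bouguer slab correction = 0.04193 × 1.75 × 1012.0 = 74.26 mGal
Simple Bouguer anomaly = 49.244 − (74.26) = -25.016 mGal
Complete Bouguer anomaly = -25.016 + 3.51 = -21.506 mGal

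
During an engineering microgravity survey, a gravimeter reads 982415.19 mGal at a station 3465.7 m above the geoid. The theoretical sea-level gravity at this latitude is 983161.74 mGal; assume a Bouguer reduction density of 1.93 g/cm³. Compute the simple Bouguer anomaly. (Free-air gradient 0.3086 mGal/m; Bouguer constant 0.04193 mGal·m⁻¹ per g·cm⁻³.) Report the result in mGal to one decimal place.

42.5

Free-air correction = 0.3086 × 3465.7 = 1069.52 mGal
Free-air anomaly = 982415.19 − 983161.74 + (1069.52) = 322.97 mGal
Bouguer slab correction = 0.04193 × 1.93 × 3465.7 = 280.46 mGal
Simple Bouguer anomaly = 322.97 − (280.46) = 42.51 mGal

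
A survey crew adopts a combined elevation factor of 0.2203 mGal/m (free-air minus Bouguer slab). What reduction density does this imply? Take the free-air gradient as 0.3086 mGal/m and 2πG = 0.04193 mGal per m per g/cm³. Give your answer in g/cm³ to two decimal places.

2.11

0.2203 = 0.3086 − 0.04193 × ρ
ρ = (0.3086 − 0.2203) / 0.04193 = 2.11 g/cm³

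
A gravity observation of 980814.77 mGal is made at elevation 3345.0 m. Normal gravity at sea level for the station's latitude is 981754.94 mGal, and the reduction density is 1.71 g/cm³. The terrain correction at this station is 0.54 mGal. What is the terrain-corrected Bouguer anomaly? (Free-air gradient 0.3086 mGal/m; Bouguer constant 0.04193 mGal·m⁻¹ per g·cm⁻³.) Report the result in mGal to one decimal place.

-147.2

Free-air correction = 0.3086 × 3345.0 = 1032.27 mGal
Free-air anomaly = 980814.77 − 981754.94 + (1032.27) = 92.10 mGal
Bouguer slab correction = 0.04193 × 1.71 × 3345.0 = 239.84 mGal
Simple Bouguer anomaly = 92.10 − (239.84) = -147.74 mGal
Complete Bouguer anomaly = -147.74 + 0.54 = -147.20 mGal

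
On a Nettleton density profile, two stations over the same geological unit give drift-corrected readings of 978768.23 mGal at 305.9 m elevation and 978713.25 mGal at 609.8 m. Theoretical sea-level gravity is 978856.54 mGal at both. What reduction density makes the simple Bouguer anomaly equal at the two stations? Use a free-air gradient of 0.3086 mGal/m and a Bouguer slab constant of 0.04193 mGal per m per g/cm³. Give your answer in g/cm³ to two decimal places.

Δg_obs = 978713.25 − 978768.23 = -54.98 mGal over Δh = 609.8 − 305.9 = 303.9 m
Equal Bouguer anomalies ⇒ Δg_obs + (0.3086 − 0.04193ρ)·Δh = 0
0.3086 − 0.04193ρ = −Δg_obs/Δh = 0.18091
ρ = (0.3086 − 0.18091) / 0.04193 = 3.05 g/cm³

3.05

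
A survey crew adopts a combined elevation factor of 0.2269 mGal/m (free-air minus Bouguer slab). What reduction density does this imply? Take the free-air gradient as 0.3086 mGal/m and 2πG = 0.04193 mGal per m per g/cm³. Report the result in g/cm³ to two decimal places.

0.2269 = 0.3086 − 0.04193 × ρ
ρ = (0.3086 − 0.2269) / 0.04193 = 1.95 g/cm³

1.95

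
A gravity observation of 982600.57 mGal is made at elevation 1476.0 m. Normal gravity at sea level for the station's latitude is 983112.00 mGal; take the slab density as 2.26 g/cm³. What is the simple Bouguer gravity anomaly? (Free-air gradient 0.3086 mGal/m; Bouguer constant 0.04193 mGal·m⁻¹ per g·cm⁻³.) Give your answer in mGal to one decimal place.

Free-air correction = 0.3086 × 1476.0 = 455.49 mGal
Free-air anomaly = 982600.57 − 983112.00 + (455.49) = -55.94 mGal
Bouguer slab correction = 0.04193 × 2.26 × 1476.0 = 139.87 mGal
Simple Bouguer anomaly = -55.94 − (139.87) = -195.81 mGal

-195.8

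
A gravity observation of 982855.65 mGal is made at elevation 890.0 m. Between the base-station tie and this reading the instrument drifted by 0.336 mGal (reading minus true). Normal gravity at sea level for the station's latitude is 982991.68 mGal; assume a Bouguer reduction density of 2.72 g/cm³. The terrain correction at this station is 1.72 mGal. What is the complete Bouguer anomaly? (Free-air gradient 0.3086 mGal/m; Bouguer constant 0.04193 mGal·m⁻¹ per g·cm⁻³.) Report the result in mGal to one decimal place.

Drift-corrected reading = 982855.65 − (0.336) = 982855.314 mGal
Free-air correction = 0.3086 × 890.0 = 274.65 mGal
Free-air anomaly = 982855.314 − 982991.68 + (274.65) = 138.284 mGal
Bouguer slab correction = 0.04193 × 2.72 × 890.0 = 101.50 mGal
Simple Bouguer anomaly = 138.284 − (101.50) = 36.784 mGal
Complete Bouguer anomaly = 36.784 + 1.72 = 38.504 mGal

38.5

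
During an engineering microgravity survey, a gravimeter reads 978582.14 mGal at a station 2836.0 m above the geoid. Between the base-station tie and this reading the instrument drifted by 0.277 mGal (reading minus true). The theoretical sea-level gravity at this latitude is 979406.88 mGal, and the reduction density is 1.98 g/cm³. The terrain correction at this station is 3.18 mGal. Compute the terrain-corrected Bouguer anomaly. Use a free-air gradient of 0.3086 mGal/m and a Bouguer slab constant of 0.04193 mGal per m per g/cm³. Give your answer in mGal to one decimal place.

Drift-corrected reading = 978582.14 − (0.277) = 978581.863 mGal
Free-air correction = 0.3086 × 2836.0 = 875.19 mGal
Free-air anomaly = 978581.863 − 979406.88 + (875.19) = 50.173 mGal
Bouguer slab correction = 0.04193 × 1.98 × 2836.0 = 235.45 mGal
Simple Bouguer anomaly = 50.173 − (235.45) = -185.277 mGal
Complete Bouguer anomaly = -185.277 + 3.18 = -182.097 mGal

-182.1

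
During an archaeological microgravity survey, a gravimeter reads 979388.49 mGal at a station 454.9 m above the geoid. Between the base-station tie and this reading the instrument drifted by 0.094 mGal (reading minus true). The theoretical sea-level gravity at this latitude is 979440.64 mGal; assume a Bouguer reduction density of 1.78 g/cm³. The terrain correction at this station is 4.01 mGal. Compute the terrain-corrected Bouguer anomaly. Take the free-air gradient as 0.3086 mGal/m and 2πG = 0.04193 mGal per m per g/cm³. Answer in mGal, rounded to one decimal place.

Drift-corrected reading = 979388.49 − (0.094) = 979388.396 mGal
Free-air correction = 0.3086 × 454.9 = 140.38 mGal
Free-air anomaly = 979388.396 − 979440.64 + (140.38) = 88.136 mGal
Bouguer slab correction = 0.04193 × 1.78 × 454.9 = 33.95 mGal
Simple Bouguer anomaly = 88.136 − (33.95) = 54.186 mGal
Complete Bouguer anomaly = 54.186 + 4.01 = 58.196 mGal

58.2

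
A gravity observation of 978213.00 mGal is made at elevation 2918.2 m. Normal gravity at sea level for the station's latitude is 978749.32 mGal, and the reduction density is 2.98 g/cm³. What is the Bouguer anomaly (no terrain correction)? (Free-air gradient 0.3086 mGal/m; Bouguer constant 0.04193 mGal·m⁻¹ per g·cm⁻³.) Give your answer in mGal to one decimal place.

-0.4

Free-air correction = 0.3086 × 2918.2 = 900.56 mGal
Free-air anomaly = 978213.00 − 978749.32 + (900.56) = 364.24 mGal
Bouguer slab correction = 0.04193 × 2.98 × 2918.2 = 364.63 mGal
Simple Bouguer anomaly = 364.24 − (364.63) = -0.39 mGal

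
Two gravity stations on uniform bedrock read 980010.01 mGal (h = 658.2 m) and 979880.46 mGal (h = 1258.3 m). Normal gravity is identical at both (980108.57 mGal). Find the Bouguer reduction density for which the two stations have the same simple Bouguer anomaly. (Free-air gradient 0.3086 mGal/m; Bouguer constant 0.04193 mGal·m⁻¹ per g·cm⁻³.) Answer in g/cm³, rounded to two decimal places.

2.21

Δg_obs = 979880.46 − 980010.01 = -129.55 mGal over Δh = 1258.3 − 658.2 = 600.1 m
Equal Bouguer anomalies ⇒ Δg_obs + (0.3086 − 0.04193ρ)·Δh = 0
0.3086 − 0.04193ρ = −Δg_obs/Δh = 0.21588
ρ = (0.3086 − 0.21588) / 0.04193 = 2.21 g/cm³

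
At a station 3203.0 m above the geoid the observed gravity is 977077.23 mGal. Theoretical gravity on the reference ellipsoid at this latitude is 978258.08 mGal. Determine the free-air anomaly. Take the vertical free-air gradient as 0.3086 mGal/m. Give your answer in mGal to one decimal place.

Free-air correction = 0.3086 × 3203.0 = 988.45 mGal
Free-air anomaly = 977077.23 − 978258.08 + (988.45) = -192.40 mGal

-192.4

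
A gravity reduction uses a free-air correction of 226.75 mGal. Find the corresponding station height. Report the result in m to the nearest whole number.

h = 226.75 / 0.3086 = 734.77 m

735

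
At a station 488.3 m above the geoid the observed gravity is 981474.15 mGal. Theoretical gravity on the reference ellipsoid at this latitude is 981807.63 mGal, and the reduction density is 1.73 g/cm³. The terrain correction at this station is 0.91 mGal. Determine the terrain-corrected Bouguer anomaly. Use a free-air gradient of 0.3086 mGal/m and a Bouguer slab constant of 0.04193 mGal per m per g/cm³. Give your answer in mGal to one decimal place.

-217.3

Free-air correction = 0.3086 × 488.3 = 150.69 mGal
Free-air anomaly = 981474.15 − 981807.63 + (150.69) = -182.79 mGal
Bouguer slab correction = 0.04193 × 1.73 × 488.3 = 35.42 mGal
Simple Bouguer anomaly = -182.79 − (35.42) = -218.21 mGal
Complete Bouguer anomaly = -218.21 + 0.91 = -217.30 mGal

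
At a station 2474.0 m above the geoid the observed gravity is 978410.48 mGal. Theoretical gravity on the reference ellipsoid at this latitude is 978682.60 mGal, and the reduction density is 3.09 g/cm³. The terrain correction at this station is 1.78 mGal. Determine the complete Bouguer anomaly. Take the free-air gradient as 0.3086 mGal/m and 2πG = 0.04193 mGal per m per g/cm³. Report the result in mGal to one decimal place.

172.6

Free-air correction = 0.3086 × 2474.0 = 763.48 mGal
Free-air anomaly = 978410.48 − 978682.60 + (763.48) = 491.36 mGal
Bouguer slab correction = 0.04193 × 3.09 × 2474.0 = 320.54 mGal
Simple Bouguer anomaly = 491.36 − (320.54) = 170.82 mGal
Complete Bouguer anomaly = 170.82 + 1.78 = 172.60 mGal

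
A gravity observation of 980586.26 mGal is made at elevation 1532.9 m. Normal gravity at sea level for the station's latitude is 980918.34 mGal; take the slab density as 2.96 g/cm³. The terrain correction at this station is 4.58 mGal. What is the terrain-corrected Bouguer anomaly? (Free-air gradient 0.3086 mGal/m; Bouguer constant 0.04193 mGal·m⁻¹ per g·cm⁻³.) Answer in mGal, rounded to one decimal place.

-44.7

Free-air correction = 0.3086 × 1532.9 = 473.05 mGal
Free-air anomaly = 980586.26 − 980918.34 + (473.05) = 140.97 mGal
Bouguer slab correction = 0.04193 × 2.96 × 1532.9 = 190.25 mGal
Simple Bouguer anomaly = 140.97 − (190.25) = -49.28 mGal
Complete Bouguer anomaly = -49.28 + 4.58 = -44.70 mGal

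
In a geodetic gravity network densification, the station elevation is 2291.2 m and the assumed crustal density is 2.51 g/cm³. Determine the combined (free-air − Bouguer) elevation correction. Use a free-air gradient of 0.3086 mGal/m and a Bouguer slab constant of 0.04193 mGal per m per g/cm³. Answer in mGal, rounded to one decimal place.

Combined gradient = 0.3086 − 0.04193 × 2.51 = 0.2033557 mGal/m
Combined elevation correction = 0.2033557 × 2291.2 = 465.9 mGal

465.9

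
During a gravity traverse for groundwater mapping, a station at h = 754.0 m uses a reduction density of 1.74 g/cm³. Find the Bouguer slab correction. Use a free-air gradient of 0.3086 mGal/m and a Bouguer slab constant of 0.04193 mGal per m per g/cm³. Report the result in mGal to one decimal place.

Bouguer slab correction = 0.04193 × 1.74 × 754.0 = 55.0 mGal

55.0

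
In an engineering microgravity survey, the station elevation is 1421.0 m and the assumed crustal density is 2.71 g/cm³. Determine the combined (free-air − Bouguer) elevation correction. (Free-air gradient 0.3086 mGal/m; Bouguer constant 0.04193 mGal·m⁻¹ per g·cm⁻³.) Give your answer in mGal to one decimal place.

Combined gradient = 0.3086 − 0.04193 × 2.71 = 0.1949697 mGal/m
Combined elevation correction = 0.1949697 × 1421.0 = 277.1 mGal

277.1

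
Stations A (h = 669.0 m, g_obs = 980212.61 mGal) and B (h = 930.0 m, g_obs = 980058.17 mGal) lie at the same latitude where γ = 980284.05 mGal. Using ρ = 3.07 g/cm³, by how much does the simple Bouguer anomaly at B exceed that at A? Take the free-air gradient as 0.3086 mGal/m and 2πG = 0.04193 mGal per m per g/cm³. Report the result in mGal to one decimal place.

Δg_SB(A) = 980212.61 − 980284.05 + 0.3086×669.0 − 0.04193×3.07×669.0 = 48.90 mGal
Δg_SB(B) = 980058.17 − 980284.05 + 0.3086×930.0 − 0.04193×3.07×930.0 = -58.60 mGal
Difference = -58.60 − (48.90) = -107.50 mGal

-107.5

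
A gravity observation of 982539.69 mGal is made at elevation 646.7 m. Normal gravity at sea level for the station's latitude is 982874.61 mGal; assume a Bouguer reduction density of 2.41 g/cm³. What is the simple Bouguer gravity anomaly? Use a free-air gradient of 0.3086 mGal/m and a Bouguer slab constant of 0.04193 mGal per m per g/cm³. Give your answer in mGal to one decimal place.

-200.7

Free-air correction = 0.3086 × 646.7 = 199.57 mGal
Free-air anomaly = 982539.69 − 982874.61 + (199.57) = -135.35 mGal
Bouguer slab correction = 0.04193 × 2.41 × 646.7 = 65.35 mGal
Simple Bouguer anomaly = -135.35 − (65.35) = -200.70 mGal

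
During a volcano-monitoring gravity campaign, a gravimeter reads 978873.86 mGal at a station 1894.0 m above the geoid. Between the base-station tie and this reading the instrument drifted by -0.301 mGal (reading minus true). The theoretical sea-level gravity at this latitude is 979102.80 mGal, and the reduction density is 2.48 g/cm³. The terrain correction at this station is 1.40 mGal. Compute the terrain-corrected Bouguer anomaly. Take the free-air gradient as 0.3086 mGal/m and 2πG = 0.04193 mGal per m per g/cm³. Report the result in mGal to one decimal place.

Drift-corrected reading = 978873.86 − (-0.301) = 978874.161 mGal
Free-air correction = 0.3086 × 1894.0 = 584.49 mGal
Free-air anomaly = 978874.161 − 979102.80 + (584.49) = 355.851 mGal
Bouguer slab correction = 0.04193 × 2.48 × 1894.0 = 196.95 mGal
Simple Bouguer anomaly = 355.851 − (196.95) = 158.901 mGal
Complete Bouguer anomaly = 158.901 + 1.40 = 160.301 mGal

160.3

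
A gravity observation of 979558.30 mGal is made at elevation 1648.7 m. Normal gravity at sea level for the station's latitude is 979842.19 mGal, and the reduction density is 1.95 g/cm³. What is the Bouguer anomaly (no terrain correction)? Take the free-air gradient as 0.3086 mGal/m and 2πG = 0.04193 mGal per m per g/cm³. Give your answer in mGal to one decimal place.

90.1

Free-air correction = 0.3086 × 1648.7 = 508.79 mGal
Free-air anomaly = 979558.30 − 979842.19 + (508.79) = 224.90 mGal
Bouguer slab correction = 0.04193 × 1.95 × 1648.7 = 134.80 mGal
Simple Bouguer anomaly = 224.90 − (134.80) = 90.10 mGal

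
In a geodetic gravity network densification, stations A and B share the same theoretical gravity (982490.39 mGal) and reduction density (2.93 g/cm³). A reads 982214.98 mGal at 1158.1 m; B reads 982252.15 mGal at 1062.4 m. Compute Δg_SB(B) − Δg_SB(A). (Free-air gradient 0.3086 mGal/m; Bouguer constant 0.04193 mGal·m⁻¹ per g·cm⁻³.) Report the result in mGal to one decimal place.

Δg_SB(A) = 982214.98 − 982490.39 + 0.3086×1158.1 − 0.04193×2.93×1158.1 = -60.30 mGal
Δg_SB(B) = 982252.15 − 982490.39 + 0.3086×1062.4 − 0.04193×2.93×1062.4 = -40.90 mGal
Difference = -40.90 − (-60.30) = 19.40 mGal

19.4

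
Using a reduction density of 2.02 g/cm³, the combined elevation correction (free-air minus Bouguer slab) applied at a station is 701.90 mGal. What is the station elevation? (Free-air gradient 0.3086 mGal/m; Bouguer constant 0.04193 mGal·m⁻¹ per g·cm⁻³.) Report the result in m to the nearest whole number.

Combined gradient = 0.3086 − 0.04193 × 2.02 = 0.2239014 mGal/m
h = 701.90 / 0.2239014 = 3134.86 m

3135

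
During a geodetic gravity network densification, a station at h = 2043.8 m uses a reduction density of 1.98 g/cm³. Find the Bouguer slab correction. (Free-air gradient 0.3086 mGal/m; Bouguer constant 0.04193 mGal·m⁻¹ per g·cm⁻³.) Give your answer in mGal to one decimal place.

Bouguer slab correction = 0.04193 × 1.98 × 2043.8 = 169.7 mGal

169.7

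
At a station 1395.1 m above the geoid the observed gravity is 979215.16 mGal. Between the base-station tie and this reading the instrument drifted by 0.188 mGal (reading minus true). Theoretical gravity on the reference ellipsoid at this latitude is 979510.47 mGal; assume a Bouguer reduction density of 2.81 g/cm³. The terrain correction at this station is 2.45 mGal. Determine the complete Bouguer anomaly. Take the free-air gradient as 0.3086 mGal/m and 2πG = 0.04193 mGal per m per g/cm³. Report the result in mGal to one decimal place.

Drift-corrected reading = 979215.16 − (0.188) = 979214.972 mGal
Free-air correction = 0.3086 × 1395.1 = 430.53 mGal
Free-air anomaly = 979214.972 − 979510.47 + (430.53) = 135.032 mGal
Bouguer slab correction = 0.04193 × 2.81 × 1395.1 = 164.38 mGal
Simple Bouguer anomaly = 135.032 − (164.38) = -29.348 mGal
Complete Bouguer anomaly = -29.348 + 2.45 = -26.898 mGal

-26.9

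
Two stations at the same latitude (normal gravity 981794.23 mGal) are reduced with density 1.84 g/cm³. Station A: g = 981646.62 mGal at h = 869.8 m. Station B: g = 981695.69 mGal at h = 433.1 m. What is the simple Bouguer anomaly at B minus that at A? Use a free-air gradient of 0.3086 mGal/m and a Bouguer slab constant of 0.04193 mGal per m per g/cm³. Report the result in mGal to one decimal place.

-52.0

Δg_SB(A) = 981646.62 − 981794.23 + 0.3086×869.8 − 0.04193×1.84×869.8 = 53.70 mGal
Δg_SB(B) = 981695.69 − 981794.23 + 0.3086×433.1 − 0.04193×1.84×433.1 = 1.70 mGal
Difference = 1.70 − (53.70) = -52.00 mGal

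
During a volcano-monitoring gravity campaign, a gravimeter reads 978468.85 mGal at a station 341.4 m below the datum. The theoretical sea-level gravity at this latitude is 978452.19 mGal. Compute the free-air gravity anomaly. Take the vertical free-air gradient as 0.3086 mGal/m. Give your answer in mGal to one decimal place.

-88.7

Free-air correction = 0.3086 × -341.4 = -105.36 mGal
Free-air anomaly = 978468.85 − 978452.19 + (-105.36) = -88.70 mGal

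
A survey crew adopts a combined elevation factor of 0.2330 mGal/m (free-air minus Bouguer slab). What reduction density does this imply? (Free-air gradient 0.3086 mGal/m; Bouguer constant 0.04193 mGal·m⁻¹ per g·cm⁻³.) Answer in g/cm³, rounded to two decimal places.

1.80

0.2330 = 0.3086 − 0.04193 × ρ
ρ = (0.3086 − 0.2330) / 0.04193 = 1.80 g/cm³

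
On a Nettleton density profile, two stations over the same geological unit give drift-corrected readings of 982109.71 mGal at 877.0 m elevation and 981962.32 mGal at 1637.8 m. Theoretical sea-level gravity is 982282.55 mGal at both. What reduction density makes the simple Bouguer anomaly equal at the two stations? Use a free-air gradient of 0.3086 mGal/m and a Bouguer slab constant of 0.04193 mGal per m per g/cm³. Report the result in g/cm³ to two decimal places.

2.74

Δg_obs = 981962.32 − 982109.71 = -147.39 mGal over Δh = 1637.8 − 877.0 = 760.8 m
Equal Bouguer anomalies ⇒ Δg_obs + (0.3086 − 0.04193ρ)·Δh = 0
0.3086 − 0.04193ρ = −Δg_obs/Δh = 0.19373
ρ = (0.3086 − 0.19373) / 0.04193 = 2.74 g/cm³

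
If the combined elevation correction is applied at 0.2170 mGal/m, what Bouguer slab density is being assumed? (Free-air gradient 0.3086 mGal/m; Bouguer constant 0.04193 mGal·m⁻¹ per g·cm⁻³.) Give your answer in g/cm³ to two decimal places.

0.2170 = 0.3086 − 0.04193 × ρ
ρ = (0.3086 − 0.2170) / 0.04193 = 2.18 g/cm³

2.18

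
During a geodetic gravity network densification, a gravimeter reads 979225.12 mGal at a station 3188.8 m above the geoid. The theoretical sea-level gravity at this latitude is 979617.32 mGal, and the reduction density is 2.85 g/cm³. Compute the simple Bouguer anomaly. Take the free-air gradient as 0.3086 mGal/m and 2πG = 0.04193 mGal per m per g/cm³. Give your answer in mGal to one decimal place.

210.8

Free-air correction = 0.3086 × 3188.8 = 984.06 mGal
Free-air anomaly = 979225.12 − 979617.32 + (984.06) = 591.86 mGal
Bouguer slab correction = 0.04193 × 2.85 × 3188.8 = 381.06 mGal
Simple Bouguer anomaly = 591.86 − (381.06) = 210.80 mGal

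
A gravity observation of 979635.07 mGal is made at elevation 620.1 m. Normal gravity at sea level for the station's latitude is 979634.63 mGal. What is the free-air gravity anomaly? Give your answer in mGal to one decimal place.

191.8

Free-air correction = 0.3086 × 620.1 = 191.36 mGal
Free-air anomaly = 979635.07 − 979634.63 + (191.36) = 191.80 mGal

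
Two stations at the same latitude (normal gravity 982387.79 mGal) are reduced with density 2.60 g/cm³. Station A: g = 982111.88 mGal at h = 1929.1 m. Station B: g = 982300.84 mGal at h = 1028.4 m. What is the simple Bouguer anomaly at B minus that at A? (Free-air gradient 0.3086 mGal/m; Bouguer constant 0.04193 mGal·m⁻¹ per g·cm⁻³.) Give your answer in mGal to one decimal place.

Δg_SB(A) = 982111.88 − 982387.79 + 0.3086×1929.1 − 0.04193×2.60×1929.1 = 109.10 mGal
Δg_SB(B) = 982300.84 − 982387.79 + 0.3086×1028.4 − 0.04193×2.60×1028.4 = 118.30 mGal
Difference = 118.30 − (109.10) = 9.20 mGal

9.2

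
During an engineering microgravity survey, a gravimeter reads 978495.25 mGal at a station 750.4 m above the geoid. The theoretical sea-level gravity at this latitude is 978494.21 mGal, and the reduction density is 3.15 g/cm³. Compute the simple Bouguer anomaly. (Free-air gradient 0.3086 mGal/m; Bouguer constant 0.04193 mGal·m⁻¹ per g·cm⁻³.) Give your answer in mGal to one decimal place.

133.5

Free-air correction = 0.3086 × 750.4 = 231.57 mGal
Free-air anomaly = 978495.25 − 978494.21 + (231.57) = 232.61 mGal
Bouguer slab correction = 0.04193 × 3.15 × 750.4 = 99.11 mGal
Simple Bouguer anomaly = 232.61 − (99.11) = 133.50 mGal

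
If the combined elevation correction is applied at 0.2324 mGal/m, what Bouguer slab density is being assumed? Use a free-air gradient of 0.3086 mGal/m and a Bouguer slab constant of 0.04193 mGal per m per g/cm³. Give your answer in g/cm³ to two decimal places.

1.82

0.2324 = 0.3086 − 0.04193 × ρ
ρ = (0.3086 − 0.2324) / 0.04193 = 1.82 g/cm³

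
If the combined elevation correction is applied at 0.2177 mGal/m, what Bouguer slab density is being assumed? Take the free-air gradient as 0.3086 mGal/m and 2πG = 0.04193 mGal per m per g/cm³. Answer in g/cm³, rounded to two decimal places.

0.2177 = 0.3086 − 0.04193 × ρ
ρ = (0.3086 − 0.2177) / 0.04193 = 2.17 g/cm³

2.17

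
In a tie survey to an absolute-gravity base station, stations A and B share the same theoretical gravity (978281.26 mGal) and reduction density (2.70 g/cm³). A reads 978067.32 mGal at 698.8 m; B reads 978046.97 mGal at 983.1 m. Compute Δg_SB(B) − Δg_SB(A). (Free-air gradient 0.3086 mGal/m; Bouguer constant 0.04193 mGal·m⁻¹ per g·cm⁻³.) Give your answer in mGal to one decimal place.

Δg_SB(A) = 978067.32 − 978281.26 + 0.3086×698.8 − 0.04193×2.70×698.8 = -77.40 mGal
Δg_SB(B) = 978046.97 − 978281.26 + 0.3086×983.1 − 0.04193×2.70×983.1 = -42.20 mGal
Difference = -42.20 − (-77.40) = 35.20 mGal

35.2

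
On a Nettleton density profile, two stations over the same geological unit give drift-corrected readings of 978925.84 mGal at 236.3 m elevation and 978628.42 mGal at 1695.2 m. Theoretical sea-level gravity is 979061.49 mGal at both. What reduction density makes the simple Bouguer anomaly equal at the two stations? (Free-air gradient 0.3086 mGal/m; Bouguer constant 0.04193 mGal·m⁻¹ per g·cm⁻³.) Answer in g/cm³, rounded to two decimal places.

Δg_obs = 978628.42 − 978925.84 = -297.42 mGal over Δh = 1695.2 − 236.3 = 1458.9 m
Equal Bouguer anomalies ⇒ Δg_obs + (0.3086 − 0.04193ρ)·Δh = 0
0.3086 − 0.04193ρ = −Δg_obs/Δh = 0.20387
ρ = (0.3086 − 0.20387) / 0.04193 = 2.50 g/cm³

2.50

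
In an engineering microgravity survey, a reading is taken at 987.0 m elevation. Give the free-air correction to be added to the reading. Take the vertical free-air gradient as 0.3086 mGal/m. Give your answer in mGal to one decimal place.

304.6

Free-air correction = 0.3086 × 987.0 = 304.6 mGal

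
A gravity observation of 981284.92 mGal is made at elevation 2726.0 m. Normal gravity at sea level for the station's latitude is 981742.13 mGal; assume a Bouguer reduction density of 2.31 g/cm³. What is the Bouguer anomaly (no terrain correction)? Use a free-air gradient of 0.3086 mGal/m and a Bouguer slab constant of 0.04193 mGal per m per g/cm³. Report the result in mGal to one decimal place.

120.0

Free-air correction = 0.3086 × 2726.0 = 841.24 mGal
Free-air anomaly = 981284.92 − 981742.13 + (841.24) = 384.03 mGal
Bouguer slab correction = 0.04193 × 2.31 × 2726.0 = 264.04 mGal
Simple Bouguer anomaly = 384.03 − (264.04) = 119.99 mGal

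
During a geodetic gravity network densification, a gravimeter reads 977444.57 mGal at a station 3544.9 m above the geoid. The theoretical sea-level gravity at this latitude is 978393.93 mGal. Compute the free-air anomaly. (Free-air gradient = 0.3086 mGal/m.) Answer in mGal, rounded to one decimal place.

144.6

Free-air correction = 0.3086 × 3544.9 = 1093.96 mGal
Free-air anomaly = 977444.57 − 978393.93 + (1093.96) = 144.60 mGal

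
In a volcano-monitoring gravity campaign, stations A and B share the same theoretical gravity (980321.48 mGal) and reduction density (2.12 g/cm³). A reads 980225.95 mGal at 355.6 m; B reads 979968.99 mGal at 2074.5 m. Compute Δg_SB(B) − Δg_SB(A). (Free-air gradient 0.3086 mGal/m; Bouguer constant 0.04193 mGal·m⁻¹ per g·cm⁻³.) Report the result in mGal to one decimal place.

Δg_SB(A) = 980225.95 − 980321.48 + 0.3086×355.6 − 0.04193×2.12×355.6 = -17.40 mGal
Δg_SB(B) = 979968.99 − 980321.48 + 0.3086×2074.5 − 0.04193×2.12×2074.5 = 103.30 mGal
Difference = 103.30 − (-17.40) = 120.70 mGal

120.7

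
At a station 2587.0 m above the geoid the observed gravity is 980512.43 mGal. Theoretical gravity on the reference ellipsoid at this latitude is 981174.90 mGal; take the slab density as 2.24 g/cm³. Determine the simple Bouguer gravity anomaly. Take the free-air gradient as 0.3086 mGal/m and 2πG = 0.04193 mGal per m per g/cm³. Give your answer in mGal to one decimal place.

-107.1

Free-air correction = 0.3086 × 2587.0 = 798.35 mGal
Free-air anomaly = 980512.43 − 981174.90 + (798.35) = 135.88 mGal
Bouguer slab correction = 0.04193 × 2.24 × 2587.0 = 242.98 mGal
Simple Bouguer anomaly = 135.88 − (242.98) = -107.10 mGal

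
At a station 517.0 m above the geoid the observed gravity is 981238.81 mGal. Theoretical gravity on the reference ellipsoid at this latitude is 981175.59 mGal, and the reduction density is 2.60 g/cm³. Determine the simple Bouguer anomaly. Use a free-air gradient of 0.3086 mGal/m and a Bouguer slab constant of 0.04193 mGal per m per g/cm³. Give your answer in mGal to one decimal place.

Free-air correction = 0.3086 × 517.0 = 159.55 mGal
Free-air anomaly = 981238.81 − 981175.59 + (159.55) = 222.77 mGal
Bouguer slab correction = 0.04193 × 2.60 × 517.0 = 56.36 mGal
Simple Bouguer anomaly = 222.77 − (56.36) = 166.41 mGal

166.4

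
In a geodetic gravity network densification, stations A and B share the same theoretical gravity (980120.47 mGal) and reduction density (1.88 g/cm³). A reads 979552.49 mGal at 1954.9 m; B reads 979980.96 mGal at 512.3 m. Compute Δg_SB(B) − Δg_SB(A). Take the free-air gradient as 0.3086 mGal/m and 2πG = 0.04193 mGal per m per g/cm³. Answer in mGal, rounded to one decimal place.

Δg_SB(A) = 979552.49 − 980120.47 + 0.3086×1954.9 − 0.04193×1.88×1954.9 = -118.80 mGal
Δg_SB(B) = 979980.96 − 980120.47 + 0.3086×512.3 − 0.04193×1.88×512.3 = -21.80 mGal
Difference = -21.80 − (-118.80) = 97.00 mGal

97.0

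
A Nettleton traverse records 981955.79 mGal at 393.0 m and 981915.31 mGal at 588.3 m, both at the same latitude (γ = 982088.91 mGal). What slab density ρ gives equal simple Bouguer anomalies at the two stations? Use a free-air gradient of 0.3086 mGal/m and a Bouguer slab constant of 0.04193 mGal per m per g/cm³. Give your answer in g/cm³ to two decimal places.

Δg_obs = 981915.31 − 981955.79 = -40.48 mGal over Δh = 588.3 − 393.0 = 195.3 m
Equal Bouguer anomalies ⇒ Δg_obs + (0.3086 − 0.04193ρ)·Δh = 0
0.3086 − 0.04193ρ = −Δg_obs/Δh = 0.20727
ρ = (0.3086 − 0.20727) / 0.04193 = 2.42 g/cm³

2.42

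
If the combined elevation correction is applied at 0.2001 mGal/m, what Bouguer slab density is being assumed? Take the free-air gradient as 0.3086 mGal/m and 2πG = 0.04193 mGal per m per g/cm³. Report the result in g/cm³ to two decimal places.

2.59

0.2001 = 0.3086 − 0.04193 × ρ
ρ = (0.3086 − 0.2001) / 0.04193 = 2.59 g/cm³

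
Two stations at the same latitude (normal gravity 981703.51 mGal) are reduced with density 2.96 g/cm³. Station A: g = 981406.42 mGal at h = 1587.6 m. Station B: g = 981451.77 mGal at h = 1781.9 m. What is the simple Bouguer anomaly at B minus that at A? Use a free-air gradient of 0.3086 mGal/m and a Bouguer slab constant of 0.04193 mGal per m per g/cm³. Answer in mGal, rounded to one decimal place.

81.2

Δg_SB(A) = 981406.42 − 981703.51 + 0.3086×1587.6 − 0.04193×2.96×1587.6 = -4.20 mGal
Δg_SB(B) = 981451.77 − 981703.51 + 0.3086×1781.9 − 0.04193×2.96×1781.9 = 77.00 mGal
Difference = 77.00 − (-4.20) = 81.20 mGal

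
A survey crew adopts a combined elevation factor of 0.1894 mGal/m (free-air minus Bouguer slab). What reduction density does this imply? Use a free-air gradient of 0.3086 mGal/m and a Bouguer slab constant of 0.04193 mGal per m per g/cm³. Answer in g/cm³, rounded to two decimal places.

0.1894 = 0.3086 − 0.04193 × ρ
ρ = (0.3086 − 0.1894) / 0.04193 = 2.84 g/cm³

2.84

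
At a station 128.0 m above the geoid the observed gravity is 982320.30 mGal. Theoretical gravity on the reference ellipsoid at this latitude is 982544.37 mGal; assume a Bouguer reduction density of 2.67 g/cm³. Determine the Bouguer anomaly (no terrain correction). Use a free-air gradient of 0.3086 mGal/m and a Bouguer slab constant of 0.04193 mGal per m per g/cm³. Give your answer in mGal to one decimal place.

-198.9

Free-air correction = 0.3086 × 128.0 = 39.50 mGal
Free-air anomaly = 982320.30 − 982544.37 + (39.50) = -184.57 mGal
Bouguer slab correction = 0.04193 × 2.67 × 128.0 = 14.33 mGal
Simple Bouguer anomaly = -184.57 − (14.33) = -198.90 mGal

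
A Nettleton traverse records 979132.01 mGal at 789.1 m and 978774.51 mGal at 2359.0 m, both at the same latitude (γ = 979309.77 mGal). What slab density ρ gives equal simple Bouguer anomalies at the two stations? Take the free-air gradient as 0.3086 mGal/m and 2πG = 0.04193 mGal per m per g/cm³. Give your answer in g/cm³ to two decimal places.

1.93

Δg_obs = 978774.51 − 979132.01 = -357.50 mGal over Δh = 2359.0 − 789.1 = 1569.9 m
Equal Bouguer anomalies ⇒ Δg_obs + (0.3086 − 0.04193ρ)·Δh = 0
0.3086 − 0.04193ρ = −Δg_obs/Δh = 0.22772
ρ = (0.3086 − 0.22772) / 0.04193 = 1.93 g/cm³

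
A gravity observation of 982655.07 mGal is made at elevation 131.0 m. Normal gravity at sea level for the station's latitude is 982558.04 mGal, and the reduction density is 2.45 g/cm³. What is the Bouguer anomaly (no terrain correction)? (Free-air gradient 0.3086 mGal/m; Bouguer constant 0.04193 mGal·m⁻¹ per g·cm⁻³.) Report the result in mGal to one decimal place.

124.0

Free-air correction = 0.3086 × 131.0 = 40.43 mGal
Free-air anomaly = 982655.07 − 982558.04 + (40.43) = 137.46 mGal
Bouguer slab correction = 0.04193 × 2.45 × 131.0 = 13.46 mGal
Simple Bouguer anomaly = 137.46 − (13.46) = 124.00 mGal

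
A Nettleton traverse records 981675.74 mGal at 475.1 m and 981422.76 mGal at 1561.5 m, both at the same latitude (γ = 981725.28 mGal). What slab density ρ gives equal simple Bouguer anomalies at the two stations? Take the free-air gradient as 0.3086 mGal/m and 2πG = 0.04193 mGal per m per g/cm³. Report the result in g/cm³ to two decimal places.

1.81

Δg_obs = 981422.76 − 981675.74 = -252.98 mGal over Δh = 1561.5 − 475.1 = 1086.4 m
Equal Bouguer anomalies ⇒ Δg_obs + (0.3086 − 0.04193ρ)·Δh = 0
0.3086 − 0.04193ρ = −Δg_obs/Δh = 0.23286
ρ = (0.3086 − 0.23286) / 0.04193 = 1.81 g/cm³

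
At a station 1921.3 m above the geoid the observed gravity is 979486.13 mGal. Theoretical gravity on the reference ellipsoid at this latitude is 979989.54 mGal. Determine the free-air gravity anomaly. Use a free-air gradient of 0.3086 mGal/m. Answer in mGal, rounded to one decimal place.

Free-air correction = 0.3086 × 1921.3 = 592.91 mGal
Free-air anomaly = 979486.13 − 979989.54 + (592.91) = 89.50 mGal

89.5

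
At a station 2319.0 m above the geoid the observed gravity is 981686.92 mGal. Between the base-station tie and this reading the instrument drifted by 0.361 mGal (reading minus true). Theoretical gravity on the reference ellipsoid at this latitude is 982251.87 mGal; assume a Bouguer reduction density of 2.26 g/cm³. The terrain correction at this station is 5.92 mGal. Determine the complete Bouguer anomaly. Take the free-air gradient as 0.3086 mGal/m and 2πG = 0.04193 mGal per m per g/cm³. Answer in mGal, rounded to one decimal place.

Drift-corrected reading = 981686.92 − (0.361) = 981686.559 mGal
Free-air correction = 0.3086 × 2319.0 = 715.64 mGal
Free-air anomaly = 981686.559 − 982251.87 + (715.64) = 150.329 mGal
Bouguer slab correction = 0.04193 × 2.26 × 2319.0 = 219.75 mGal
Simple Bouguer anomaly = 150.329 − (219.75) = -69.421 mGal
Complete Bouguer anomaly = -69.421 + 5.92 = -63.501 mGal

-63.5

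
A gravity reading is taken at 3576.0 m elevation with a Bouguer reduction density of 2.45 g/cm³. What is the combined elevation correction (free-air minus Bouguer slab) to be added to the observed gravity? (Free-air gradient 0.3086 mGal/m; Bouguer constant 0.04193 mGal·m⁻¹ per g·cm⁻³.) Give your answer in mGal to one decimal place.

736.2

Combined gradient = 0.3086 − 0.04193 × 2.45 = 0.2058715 mGal/m
Combined elevation correction = 0.2058715 × 3576.0 = 736.2 mGal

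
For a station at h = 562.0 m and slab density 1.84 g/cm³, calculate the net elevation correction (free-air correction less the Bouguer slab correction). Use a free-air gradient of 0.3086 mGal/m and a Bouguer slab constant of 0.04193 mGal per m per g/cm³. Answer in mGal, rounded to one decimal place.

Combined gradient = 0.3086 − 0.04193 × 1.84 = 0.2314488 mGal/m
Combined elevation correction = 0.2314488 × 562.0 = 130.1 mGal

130.1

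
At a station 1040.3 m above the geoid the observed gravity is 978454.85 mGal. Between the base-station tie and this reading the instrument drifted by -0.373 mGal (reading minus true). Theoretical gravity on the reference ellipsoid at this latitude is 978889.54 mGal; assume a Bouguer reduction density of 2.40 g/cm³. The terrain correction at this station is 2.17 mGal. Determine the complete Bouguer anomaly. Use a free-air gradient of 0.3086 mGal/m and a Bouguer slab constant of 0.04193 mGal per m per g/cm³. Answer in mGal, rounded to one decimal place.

Drift-corrected reading = 978454.85 − (-0.373) = 978455.223 mGal
Free-air correction = 0.3086 × 1040.3 = 321.04 mGal
Free-air anomaly = 978455.223 − 978889.54 + (321.04) = -113.277 mGal
Bouguer slab correction = 0.04193 × 2.40 × 1040.3 = 104.69 mGal
Simple Bouguer anomaly = -113.277 − (104.69) = -217.967 mGal
Complete Bouguer anomaly = -217.967 + 2.17 = -215.797 mGal

-215.8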